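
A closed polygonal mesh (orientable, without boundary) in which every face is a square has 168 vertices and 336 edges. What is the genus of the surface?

Every face is a square and each edge borders two faces, so 4F = 2·336, giving F = 168.
χ = V − E + F = 168 − 336 + 168 = 0.
For a closed orientable surface χ = 2 − 2g, so g = (2 − (0))/2 = 1.

1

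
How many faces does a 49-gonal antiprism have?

An antiprism on an n-gon has two n-gon caps and 2n triangles: V = 2·49 = 98, E = 4·49 = 196, F = 2·49 + 2 = 100.

100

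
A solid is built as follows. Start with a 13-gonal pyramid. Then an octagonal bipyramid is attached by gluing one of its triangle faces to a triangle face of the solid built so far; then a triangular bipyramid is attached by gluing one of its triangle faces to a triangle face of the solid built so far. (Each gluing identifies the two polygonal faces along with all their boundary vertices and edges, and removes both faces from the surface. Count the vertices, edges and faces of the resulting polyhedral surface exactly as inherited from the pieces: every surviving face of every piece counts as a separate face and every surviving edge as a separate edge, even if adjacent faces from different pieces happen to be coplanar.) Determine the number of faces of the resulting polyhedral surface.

A 13-gonal pyramid: V=14, E=26, F=14.
Attach an octagonal bipyramid (V=10, E=24, F=16) along a 3-gon: merge 3 vertices and 3 edges, delete both glued faces → V=21, E=47, F=28.
Attach a triangular bipyramid (V=5, E=9, F=6) along a 3-gon: merge 3 vertices and 3 edges, delete both glued faces → V=23, E=53, F=32.
Check: V − E + F = 23 − 53 + 32 = 2.

32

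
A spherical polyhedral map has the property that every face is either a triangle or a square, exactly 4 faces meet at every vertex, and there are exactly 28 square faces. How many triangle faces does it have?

8

Let x be the number of triangles; then F = 28 + x.
Edge–face incidences: 2E = 4·28 + 3·x = 112 + 3x.
Every vertex has degree 4, so 4V = 2E.
Euler: V − E + F = 2 ⇒ (2E)/4 − E + (28 + x) = 2.
Multiply by 8: 2·(2E) − 4·(2E) + 8·(28 + x) = 16, i.e. 224 + 8x − 2·(112 + 3x) = 16.
Collecting terms: 2x = 16, so x = 8.
Then 2E = 112 + 3·8 = 136, so E = 68, V = 2E/4 = 34, F = 28 + 8 = 36.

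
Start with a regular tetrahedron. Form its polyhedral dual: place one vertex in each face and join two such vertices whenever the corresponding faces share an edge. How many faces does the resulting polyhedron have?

The base solid has V = 4, E = 6, F = 4.
The dual swaps V and F and preserves E: V′ = F = 4, E′ = E = 6, F′ = V = 4.

4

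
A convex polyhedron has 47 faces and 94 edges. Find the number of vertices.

Here V − E + F = 2.
V = 2 + E − F = 2 + 94 − 47 = 49.

49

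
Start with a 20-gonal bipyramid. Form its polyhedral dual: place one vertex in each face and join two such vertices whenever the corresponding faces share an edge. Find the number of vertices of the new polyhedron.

The base solid has V = 22, E = 60, F = 40.
The dual swaps V and F and preserves E: V′ = F = 40, E′ = E = 60, F′ = V = 22.

40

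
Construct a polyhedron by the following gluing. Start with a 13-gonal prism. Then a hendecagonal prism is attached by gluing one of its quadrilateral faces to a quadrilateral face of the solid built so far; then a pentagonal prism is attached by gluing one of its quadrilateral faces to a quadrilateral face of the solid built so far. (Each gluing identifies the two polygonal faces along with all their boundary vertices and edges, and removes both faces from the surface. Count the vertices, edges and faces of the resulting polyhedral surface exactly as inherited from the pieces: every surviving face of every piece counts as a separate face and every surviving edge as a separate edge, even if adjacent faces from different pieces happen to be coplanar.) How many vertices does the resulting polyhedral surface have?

50

A 13-gonal prism: V=26, E=39, F=15.
Attach a hendecagonal prism (V=22, E=33, F=13) along a 4-gon: merge 4 vertices and 4 edges, delete both glued faces → V=44, E=68, F=26.
Attach a pentagonal prism (V=10, E=15, F=7) along a 4-gon: merge 4 vertices and 4 edges, delete both glued faces → V=50, E=79, F=31.
Check: V − E + F = 50 − 79 + 31 = 2.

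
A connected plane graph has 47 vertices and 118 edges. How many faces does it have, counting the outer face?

73

Euler's formula for a connected plane graph: V − E + F = 2, so F = 2 − 47 + 118 = 73.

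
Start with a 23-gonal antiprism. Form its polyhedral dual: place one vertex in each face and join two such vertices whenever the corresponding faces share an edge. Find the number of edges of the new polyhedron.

92

The base solid has V = 46, E = 92, F = 48.
The dual swaps V and F and preserves E: V′ = F = 48, E′ = E = 92, F′ = V = 46.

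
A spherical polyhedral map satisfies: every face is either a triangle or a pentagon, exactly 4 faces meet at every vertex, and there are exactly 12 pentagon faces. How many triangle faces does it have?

Let x be the number of triangles; then F = 12 + x.
Edge–face incidences: 2E = 5·12 + 3·x = 60 + 3x.
Every vertex has degree 4, so 4V = 2E.
Euler: V − E + F = 2 ⇒ (2E)/4 − E + (12 + x) = 2.
Multiply by 8: 2·(2E) − 4·(2E) + 8·(12 + x) = 16, i.e. 96 + 8x − 2·(60 + 3x) = 16.
Collecting terms: 2x − 24 = 16, so 2x = 40, so x = 20.
Then 2E = 60 + 3·20 = 120, so E = 60, V = 2E/4 = 30, F = 12 + 20 = 32.

20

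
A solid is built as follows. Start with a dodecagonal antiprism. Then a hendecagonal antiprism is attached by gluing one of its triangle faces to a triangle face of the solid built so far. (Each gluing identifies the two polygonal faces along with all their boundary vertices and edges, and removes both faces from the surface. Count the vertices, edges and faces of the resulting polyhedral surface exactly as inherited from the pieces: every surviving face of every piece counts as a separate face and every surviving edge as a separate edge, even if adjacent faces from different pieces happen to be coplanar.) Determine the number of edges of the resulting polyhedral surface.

89

A dodecagonal antiprism: V=24, E=48, F=26.
Attach a hendecagonal antiprism (V=22, E=44, F=24) along a 3-gon: merge 3 vertices and 3 edges, delete both glued faces → V=43, E=89, F=48.
Check: V − E + F = 43 − 89 + 48 = 2.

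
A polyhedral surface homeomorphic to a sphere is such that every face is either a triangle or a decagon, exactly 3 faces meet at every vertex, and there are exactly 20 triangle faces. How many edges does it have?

Let x be the number of decagons; then F = 20 + x.
Edge–face incidences: 2E = 3·20 + 10·x = 60 + 10x.
Every vertex has degree 3, so 3V = 2E.
Euler: V − E + F = 2 ⇒ (2E)/3 − E + (20 + x) = 2.
Multiply by 6: 2·(2E) − 3·(2E) + 6·(20 + x) = 12, i.e. 120 + 6x − (60 + 10x) = 12.
Collecting terms: −4x + 60 = 12, so −4x = −48, so x = 12.
Then 2E = 60 + 10·12 = 180, so E = 90, V = 2E/3 = 60, F = 20 + 12 = 32.

90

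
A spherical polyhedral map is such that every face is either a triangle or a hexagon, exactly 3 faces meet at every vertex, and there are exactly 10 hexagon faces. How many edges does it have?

36

Let x be the number of triangles; then F = 10 + x.
Edge–face incidences: 2E = 6·10 + 3·x = 60 + 3x.
Every vertex has degree 3, so 3V = 2E.
Euler: V − E + F = 2 ⇒ (2E)/3 − E + (10 + x) = 2.
Multiply by 6: 2·(2E) − 3·(2E) + 6·(10 + x) = 12, i.e. 60 + 6x − (60 + 3x) = 12.
Collecting terms: 3x = 12, so x = 4.
Then 2E = 60 + 3·4 = 72, so E = 36, V = 2E/3 = 24, F = 10 + 4 = 14.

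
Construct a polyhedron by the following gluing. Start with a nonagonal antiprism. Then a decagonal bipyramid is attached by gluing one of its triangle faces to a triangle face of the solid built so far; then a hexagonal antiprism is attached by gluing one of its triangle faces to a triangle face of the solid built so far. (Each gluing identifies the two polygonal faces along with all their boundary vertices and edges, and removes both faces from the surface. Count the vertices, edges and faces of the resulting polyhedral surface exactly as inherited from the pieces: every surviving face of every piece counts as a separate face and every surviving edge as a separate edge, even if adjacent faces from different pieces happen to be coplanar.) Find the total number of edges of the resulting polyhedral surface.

A nonagonal antiprism: V=18, E=36, F=20.
Attach a decagonal bipyramid (V=12, E=30, F=20) along a 3-gon: merge 3 vertices and 3 edges, delete both glued faces → V=27, E=63, F=38.
Attach a hexagonal antiprism (V=12, E=24, F=14) along a 3-gon: merge 3 vertices and 3 edges, delete both glued faces → V=36, E=84, F=50.
Check: V − E + F = 36 − 84 + 50 = 2.

84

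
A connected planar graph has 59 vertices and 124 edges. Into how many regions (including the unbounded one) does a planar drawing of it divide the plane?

Euler's formula for a connected plane graph: V − E + F = 2, so F = 2 − 59 + 124 = 67.

67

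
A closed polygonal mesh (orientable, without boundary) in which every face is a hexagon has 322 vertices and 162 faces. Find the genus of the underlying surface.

2

Every face is a hexagon, so 2E = 6·162 = 972, giving E = 486.
χ = V − E + F = 322 − 486 + 162 = -2.
For a closed orientable surface χ = 2 − 2g, so g = (2 − (-2))/2 = 2.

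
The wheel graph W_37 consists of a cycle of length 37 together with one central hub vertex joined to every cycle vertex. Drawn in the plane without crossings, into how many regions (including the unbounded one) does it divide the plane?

W_37 has V = 37 + 1 = 38 vertices and E = 2·37 = 74 edges.
By Euler's formula F = 2 − V + E = 2 − 38 + 74 = 38.

38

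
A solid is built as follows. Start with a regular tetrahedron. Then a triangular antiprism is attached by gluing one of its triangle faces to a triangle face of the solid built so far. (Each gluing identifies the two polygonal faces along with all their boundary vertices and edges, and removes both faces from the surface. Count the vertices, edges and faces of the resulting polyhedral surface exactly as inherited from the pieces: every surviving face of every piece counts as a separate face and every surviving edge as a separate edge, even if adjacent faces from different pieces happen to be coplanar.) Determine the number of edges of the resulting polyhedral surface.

15

A regular tetrahedron: V=4, E=6, F=4.
Attach a triangular antiprism (V=6, E=12, F=8) along a 3-gon: merge 3 vertices and 3 edges, delete both glued faces → V=7, E=15, F=10.
Check: V − E + F = 7 − 15 + 10 = 2.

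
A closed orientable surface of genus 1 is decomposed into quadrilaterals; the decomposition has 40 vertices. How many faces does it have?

χ = 2 − 2·1 = 0, and every face is a square so 4F = 2E.
V − E + F = 0 with E = 4F/2 gives 40 − (4/2 − 1)·F = 0, so F = 40 and E = 80.

40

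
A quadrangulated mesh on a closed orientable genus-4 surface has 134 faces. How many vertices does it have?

128

χ = 2 − 2·4 = -6, and every face is a square so 4F = 2E.
E = 4·134/2 = 268. Then V = -6 + E − F = -6 + 268 − 134 = 128.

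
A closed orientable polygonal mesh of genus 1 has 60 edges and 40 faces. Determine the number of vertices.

20

For a closed orientable surface of genus 1, χ = 2 − 2·1 = 0.
V = 0 + E − F = 0 + 60 − 40 = 20.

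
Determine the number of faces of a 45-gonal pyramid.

A pyramid on an n-gon base has one n-gon and n triangles: V = 45 + 1 = 46, E = 2·45 = 90, F = 45 + 1 = 46.
Check: V − E + F = 46 − 90 + 46 = 2.

46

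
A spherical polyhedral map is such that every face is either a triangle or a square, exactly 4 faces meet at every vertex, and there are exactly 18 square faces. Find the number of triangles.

Let x be the number of triangles; then F = 18 + x.
Edge–face incidences: 2E = 4·18 + 3·x = 72 + 3x.
Every vertex has degree 4, so 4V = 2E.
Euler: V − E + F = 2 ⇒ (2E)/4 − E + (18 + x) = 2.
Multiply by 8: 2·(2E) − 4·(2E) + 8·(18 + x) = 16, i.e. 144 + 8x − 2·(72 + 3x) = 16.
Collecting terms: 2x = 16, so x = 8.
Then 2E = 72 + 3·8 = 96, so E = 48, V = 2E/4 = 24, F = 18 + 8 = 26.

8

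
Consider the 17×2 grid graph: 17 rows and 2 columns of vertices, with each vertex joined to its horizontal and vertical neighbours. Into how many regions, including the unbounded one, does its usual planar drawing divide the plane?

The grid has V = 17·2 = 34 vertices and E = 17·1 + 2·16 = 49 edges.
F = 2 − V + E = 2 − 34 + 49 = 17.

17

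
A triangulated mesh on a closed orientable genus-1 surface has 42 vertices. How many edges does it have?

χ = 2 − 2·1 = 0, and every face is a triangle so 3F = 2E.
V − E + F = 0 with E = 3F/2 gives 42 − (3/2 − 1)·F = 0, so F = 84 and E = 126.

126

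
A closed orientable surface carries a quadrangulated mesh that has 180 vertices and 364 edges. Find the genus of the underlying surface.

2

Every face is a square and each edge borders two faces, so 4F = 2·364, giving F = 182.
χ = V − E + F = 180 − 364 + 182 = -2.
For a closed orientable surface χ = 2 − 2g, so g = (2 − (-2))/2 = 2.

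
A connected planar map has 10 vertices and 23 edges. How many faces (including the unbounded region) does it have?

15

Euler's formula for a connected plane graph: V − E + F = 2, so F = 2 − 10 + 23 = 15.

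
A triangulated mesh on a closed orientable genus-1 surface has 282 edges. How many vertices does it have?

94

χ = 2 − 2·1 = 0, and every face is a triangle so 3F = 2E.
F = 2E/3 = 188. Then V = 0 + E − F = 0 + 282 − 188 = 94.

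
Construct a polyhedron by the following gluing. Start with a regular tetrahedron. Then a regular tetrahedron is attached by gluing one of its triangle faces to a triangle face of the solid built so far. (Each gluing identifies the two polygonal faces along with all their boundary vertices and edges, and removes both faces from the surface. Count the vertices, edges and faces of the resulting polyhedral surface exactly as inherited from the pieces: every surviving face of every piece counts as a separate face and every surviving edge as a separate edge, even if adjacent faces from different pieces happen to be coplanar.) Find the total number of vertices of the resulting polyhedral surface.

A regular tetrahedron: V=4, E=6, F=4.
Attach a regular tetrahedron (V=4, E=6, F=4) along a 3-gon: merge 3 vertices and 3 edges, delete both glued faces → V=5, E=9, F=6.
Check: V − E + F = 5 − 9 + 6 = 2.

5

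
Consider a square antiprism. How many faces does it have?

10

An antiprism on an n-gon has two n-gon caps and 2n triangles: V = 2·4 = 8, E = 4·4 = 16, F = 2·4 + 2 = 10.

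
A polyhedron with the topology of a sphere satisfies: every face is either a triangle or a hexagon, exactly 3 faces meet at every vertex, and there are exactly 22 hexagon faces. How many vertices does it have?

Let x be the number of triangles; then F = 22 + x.
Edge–face incidences: 2E = 6·22 + 3·x = 132 + 3x.
Every vertex has degree 3, so 3V = 2E.
Euler: V − E + F = 2 ⇒ (2E)/3 − E + (22 + x) = 2.
Multiply by 6: 2·(2E) − 3·(2E) + 6·(22 + x) = 12, i.e. 132 + 6x − (132 + 3x) = 12.
Collecting terms: 3x = 12, so x = 4.
Then 2E = 132 + 3·4 = 144, so E = 72, V = 2E/3 = 48, F = 22 + 4 = 26.

48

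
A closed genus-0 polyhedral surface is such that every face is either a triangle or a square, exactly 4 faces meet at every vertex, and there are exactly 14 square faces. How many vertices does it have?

Let x be the number of triangles; then F = 14 + x.
Edge–face incidences: 2E = 4·14 + 3·x = 56 + 3x.
Every vertex has degree 4, so 4V = 2E.
Euler: V − E + F = 2 ⇒ (2E)/4 − E + (14 + x) = 2.
Multiply by 8: 2·(2E) − 4·(2E) + 8·(14 + x) = 16, i.e. 112 + 8x − 2·(56 + 3x) = 16.
Collecting terms: 2x = 16, so x = 8.
Then 2E = 56 + 3·8 = 80, so E = 40, V = 2E/4 = 20, F = 14 + 8 = 22.

20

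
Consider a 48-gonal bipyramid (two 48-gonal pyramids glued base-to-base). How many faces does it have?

A bipyramid over an n-gon has 2n triangular faces and n + 2 vertices: V = 48 + 2 = 50, E = 3·48 = 144, F = 2·48 = 96.

96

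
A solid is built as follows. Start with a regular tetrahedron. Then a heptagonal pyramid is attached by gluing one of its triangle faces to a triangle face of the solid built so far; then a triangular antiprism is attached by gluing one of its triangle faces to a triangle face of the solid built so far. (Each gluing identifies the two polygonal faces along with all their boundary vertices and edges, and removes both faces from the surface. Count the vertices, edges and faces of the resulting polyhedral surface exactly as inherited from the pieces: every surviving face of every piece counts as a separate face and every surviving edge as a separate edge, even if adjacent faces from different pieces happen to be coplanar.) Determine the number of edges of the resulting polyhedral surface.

26

A regular tetrahedron: V=4, E=6, F=4.
Attach a heptagonal pyramid (V=8, E=14, F=8) along a 3-gon: merge 3 vertices and 3 edges, delete both glued faces → V=9, E=17, F=10.
Attach a triangular antiprism (V=6, E=12, F=8) along a 3-gon: merge 3 vertices and 3 edges, delete both glued faces → V=12, E=26, F=16.
Check: V − E + F = 12 − 26 + 16 = 2.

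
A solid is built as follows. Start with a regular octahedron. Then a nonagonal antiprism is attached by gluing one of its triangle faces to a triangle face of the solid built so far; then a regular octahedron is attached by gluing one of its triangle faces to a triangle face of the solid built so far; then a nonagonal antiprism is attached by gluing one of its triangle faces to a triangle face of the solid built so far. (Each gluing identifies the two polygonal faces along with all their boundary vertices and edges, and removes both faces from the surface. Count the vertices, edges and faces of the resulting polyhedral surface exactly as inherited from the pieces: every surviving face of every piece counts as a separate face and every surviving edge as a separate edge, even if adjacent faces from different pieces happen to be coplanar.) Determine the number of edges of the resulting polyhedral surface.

A regular octahedron: V=6, E=12, F=8.
Attach a nonagonal antiprism (V=18, E=36, F=20) along a 3-gon: merge 3 vertices and 3 edges, delete both glued faces → V=21, E=45, F=26.
Attach a regular octahedron (V=6, E=12, F=8) along a 3-gon: merge 3 vertices and 3 edges, delete both glued faces → V=24, E=54, F=32.
Attach a nonagonal antiprism (V=18, E=36, F=20) along a 3-gon: merge 3 vertices and 3 edges, delete both glued faces → V=39, E=87, F=50.
Check: V − E + F = 39 − 87 + 50 = 2.

87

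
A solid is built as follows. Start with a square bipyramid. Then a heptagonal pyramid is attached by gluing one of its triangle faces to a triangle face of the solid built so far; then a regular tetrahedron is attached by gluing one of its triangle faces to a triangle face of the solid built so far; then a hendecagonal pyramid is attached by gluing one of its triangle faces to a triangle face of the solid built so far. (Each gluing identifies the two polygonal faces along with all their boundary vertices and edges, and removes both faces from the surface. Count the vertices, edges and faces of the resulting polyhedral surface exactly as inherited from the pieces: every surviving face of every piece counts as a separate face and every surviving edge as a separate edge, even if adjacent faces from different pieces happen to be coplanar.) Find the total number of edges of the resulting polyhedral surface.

A square bipyramid: V=6, E=12, F=8.
Attach a heptagonal pyramid (V=8, E=14, F=8) along a 3-gon: merge 3 vertices and 3 edges, delete both glued faces → V=11, E=23, F=14.
Attach a regular tetrahedron (V=4, E=6, F=4) along a 3-gon: merge 3 vertices and 3 edges, delete both glued faces → V=12, E=26, F=16.
Attach a hendecagonal pyramid (V=12, E=22, F=12) along a 3-gon: merge 3 vertices and 3 edges, delete both glued faces → V=21, E=45, F=26.
Check: V − E + F = 21 − 45 + 26 = 2.

45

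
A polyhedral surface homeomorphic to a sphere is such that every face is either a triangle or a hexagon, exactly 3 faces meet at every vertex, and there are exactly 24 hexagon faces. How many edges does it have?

78

Let x be the number of triangles; then F = 24 + x.
Edge–face incidences: 2E = 6·24 + 3·x = 144 + 3x.
Every vertex has degree 3, so 3V = 2E.
Euler: V − E + F = 2 ⇒ (2E)/3 − E + (24 + x) = 2.
Multiply by 6: 2·(2E) − 3·(2E) + 6·(24 + x) = 12, i.e. 144 + 6x − (144 + 3x) = 12.
Collecting terms: 3x = 12, so x = 4.
Then 2E = 144 + 3·4 = 156, so E = 78, V = 2E/3 = 52, F = 24 + 4 = 28.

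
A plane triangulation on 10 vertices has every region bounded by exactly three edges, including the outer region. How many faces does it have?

In a plane triangulation 3F = 2E and V − E + F = 2, so F = 2V − 4 = 2·10 − 4 = 16.

16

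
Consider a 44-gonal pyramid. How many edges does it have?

88

A pyramid on an n-gon base has one n-gon and n triangles: V = 44 + 1 = 45, E = 2·44 = 88, F = 44 + 1 = 45.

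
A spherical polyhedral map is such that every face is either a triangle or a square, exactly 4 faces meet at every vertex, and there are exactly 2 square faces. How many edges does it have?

Let x be the number of triangles; then F = 2 + x.
Edge–face incidences: 2E = 4·2 + 3·x = 8 + 3x.
Every vertex has degree 4, so 4V = 2E.
Euler: V − E + F = 2 ⇒ (2E)/4 − E + (2 + x) = 2.
Multiply by 8: 2·(2E) − 4·(2E) + 8·(2 + x) = 16, i.e. 16 + 8x − 2·(8 + 3x) = 16.
Collecting terms: 2x = 16, so x = 8.
Then 2E = 8 + 3·8 = 32, so E = 16, V = 2E/4 = 8, F = 2 + 8 = 10.

16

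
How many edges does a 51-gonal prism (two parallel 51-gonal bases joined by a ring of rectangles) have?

A prism on an n-gon has two n-gon bases and n rectangular sides: V = 2·51 = 102, E = 3·51 = 153, F = 51 + 2 = 53.

153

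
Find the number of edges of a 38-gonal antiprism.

An antiprism on an n-gon has two n-gon caps and 2n triangles: V = 2·38 = 76, E = 4·38 = 152, F = 2·38 + 2 = 78.
Check: V − E + F = 76 − 152 + 78 = 2.

152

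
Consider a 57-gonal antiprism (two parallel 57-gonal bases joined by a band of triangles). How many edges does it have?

An antiprism on an n-gon has two n-gon caps and 2n triangles: V = 2·57 = 114, E = 4·57 = 228, F = 2·57 + 2 = 116.

228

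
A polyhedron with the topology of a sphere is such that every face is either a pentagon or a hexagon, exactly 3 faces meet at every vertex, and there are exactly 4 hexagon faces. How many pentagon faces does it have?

12

Let x be the number of pentagons; then F = 4 + x.
Edge–face incidences: 2E = 6·4 + 5·x = 24 + 5x.
Every vertex has degree 3, so 3V = 2E.
Euler: V − E + F = 2 ⇒ (2E)/3 − E + (4 + x) = 2.
Multiply by 6: 2·(2E) − 3·(2E) + 6·(4 + x) = 12, i.e. 24 + 6x − (24 + 5x) = 12.
Collecting terms: x = 12.
Then 2E = 24 + 5·12 = 84, so E = 42, V = 2E/3 = 28, F = 4 + 12 = 16.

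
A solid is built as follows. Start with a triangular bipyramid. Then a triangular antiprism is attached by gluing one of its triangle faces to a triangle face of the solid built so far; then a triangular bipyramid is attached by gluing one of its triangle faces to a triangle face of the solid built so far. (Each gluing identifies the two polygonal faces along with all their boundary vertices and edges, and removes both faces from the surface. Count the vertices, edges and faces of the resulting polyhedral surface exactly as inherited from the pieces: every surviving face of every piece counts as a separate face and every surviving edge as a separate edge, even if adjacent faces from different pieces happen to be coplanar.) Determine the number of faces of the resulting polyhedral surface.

A triangular bipyramid: V=5, E=9, F=6.
Attach a triangular antiprism (V=6, E=12, F=8) along a 3-gon: merge 3 vertices and 3 edges, delete both glued faces → V=8, E=18, F=12.
Attach a triangular bipyramid (V=5, E=9, F=6) along a 3-gon: merge 3 vertices and 3 edges, delete both glued faces → V=10, E=24, F=16.
Check: V − E + F = 10 − 24 + 16 = 2.

16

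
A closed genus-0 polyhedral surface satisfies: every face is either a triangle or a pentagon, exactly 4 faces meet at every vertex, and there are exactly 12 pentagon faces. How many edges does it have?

Let x be the number of triangles; then F = 12 + x.
Edge–face incidences: 2E = 5·12 + 3·x = 60 + 3x.
Every vertex has degree 4, so 4V = 2E.
Euler: V − E + F = 2 ⇒ (2E)/4 − E + (12 + x) = 2.
Multiply by 8: 2·(2E) − 4·(2E) + 8·(12 + x) = 16, i.e. 96 + 8x − 2·(60 + 3x) = 16.
Collecting terms: 2x − 24 = 16, so 2x = 40, so x = 20.
Then 2E = 60 + 3·20 = 120, so E = 60, V = 2E/4 = 30, F = 12 + 20 = 32.

60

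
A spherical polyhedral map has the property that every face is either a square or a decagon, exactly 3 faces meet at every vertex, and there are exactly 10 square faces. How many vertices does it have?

20

Let x be the number of decagons; then F = 10 + x.
Edge–face incidences: 2E = 4·10 + 10·x = 40 + 10x.
Every vertex has degree 3, so 3V = 2E.
Euler: V − E + F = 2 ⇒ (2E)/3 − E + (10 + x) = 2.
Multiply by 6: 2·(2E) − 3·(2E) + 6·(10 + x) = 12, i.e. 60 + 6x − (40 + 10x) = 12.
Collecting terms: −4x + 20 = 12, so −4x = −8, so x = 2.
Then 2E = 40 + 10·2 = 60, so E = 30, V = 2E/3 = 20, F = 10 + 2 = 12.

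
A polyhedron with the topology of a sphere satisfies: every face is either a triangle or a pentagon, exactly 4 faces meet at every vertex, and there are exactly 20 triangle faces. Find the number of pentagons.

Let x be the number of pentagons; then F = 20 + x.
Edge–face incidences: 2E = 3·20 + 5·x = 60 + 5x.
Every vertex has degree 4, so 4V = 2E.
Euler: V − E + F = 2 ⇒ (2E)/4 − E + (20 + x) = 2.
Multiply by 8: 2·(2E) − 4·(2E) + 8·(20 + x) = 16, i.e. 160 + 8x − 2·(60 + 5x) = 16.
Collecting terms: −2x + 40 = 16, so −2x = −24, so x = 12.
Then 2E = 60 + 5·12 = 120, so E = 60, V = 2E/4 = 30, F = 20 + 12 = 32.

12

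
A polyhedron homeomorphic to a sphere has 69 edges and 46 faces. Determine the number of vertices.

Here V − E + F = 2.
V = 2 + E − F = 2 + 69 − 46 = 25.

25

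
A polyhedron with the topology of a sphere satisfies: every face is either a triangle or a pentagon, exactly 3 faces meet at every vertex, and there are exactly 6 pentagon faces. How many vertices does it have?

Let x be the number of triangles; then F = 6 + x.
Edge–face incidences: 2E = 5·6 + 3·x = 30 + 3x.
Every vertex has degree 3, so 3V = 2E.
Euler: V − E + F = 2 ⇒ (2E)/3 − E + (6 + x) = 2.
Multiply by 6: 2·(2E) − 3·(2E) + 6·(6 + x) = 12, i.e. 36 + 6x − (30 + 3x) = 12.
Collecting terms: 3x + 6 = 12, so 3x = 6, so x = 2.
Then 2E = 30 + 3·2 = 36, so E = 18, V = 2E/3 = 12, F = 6 + 2 = 8.

12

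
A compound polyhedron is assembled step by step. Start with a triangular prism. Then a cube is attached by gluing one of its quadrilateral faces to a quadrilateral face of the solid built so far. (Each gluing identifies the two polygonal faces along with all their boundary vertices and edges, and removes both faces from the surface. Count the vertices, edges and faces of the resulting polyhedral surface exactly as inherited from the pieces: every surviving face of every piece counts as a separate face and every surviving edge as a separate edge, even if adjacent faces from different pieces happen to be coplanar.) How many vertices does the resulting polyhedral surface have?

10

A triangular prism: V=6, E=9, F=5.
Attach a cube (V=8, E=12, F=6) along a 4-gon: merge 4 vertices and 4 edges, delete both glued faces → V=10, E=17, F=9.
Check: V − E + F = 10 − 17 + 9 = 2.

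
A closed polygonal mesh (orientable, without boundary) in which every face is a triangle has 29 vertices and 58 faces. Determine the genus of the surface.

Every face is a triangle, so 2E = 3·58 = 174, giving E = 87.
χ = V − E + F = 29 − 87 + 58 = 0.
For a closed orientable surface χ = 2 − 2g, so g = (2 − (0))/2 = 1.

1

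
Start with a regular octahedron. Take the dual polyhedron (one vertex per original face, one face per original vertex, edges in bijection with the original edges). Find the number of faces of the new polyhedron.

6

The base solid has V = 6, E = 12, F = 8.
The dual swaps V and F and preserves E: V′ = F = 8, E′ = E = 12, F′ = V = 6.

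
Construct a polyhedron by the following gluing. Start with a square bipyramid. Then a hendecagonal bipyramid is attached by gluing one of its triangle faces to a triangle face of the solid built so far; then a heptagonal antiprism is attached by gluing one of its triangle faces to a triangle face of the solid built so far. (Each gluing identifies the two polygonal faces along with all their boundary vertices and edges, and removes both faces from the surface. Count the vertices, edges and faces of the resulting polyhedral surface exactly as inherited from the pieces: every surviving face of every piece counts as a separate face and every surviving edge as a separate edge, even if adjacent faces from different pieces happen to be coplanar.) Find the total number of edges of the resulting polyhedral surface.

A square bipyramid: V=6, E=12, F=8.
Attach a hendecagonal bipyramid (V=13, E=33, F=22) along a 3-gon: merge 3 vertices and 3 edges, delete both glued faces → V=16, E=42, F=28.
Attach a heptagonal antiprism (V=14, E=28, F=16) along a 3-gon: merge 3 vertices and 3 edges, delete both glued faces → V=27, E=67, F=42.
Check: V − E + F = 27 − 67 + 42 = 2.

67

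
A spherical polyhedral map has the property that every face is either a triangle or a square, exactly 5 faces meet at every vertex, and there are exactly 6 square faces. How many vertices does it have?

Let x be the number of triangles; then F = 6 + x.
Edge–face incidences: 2E = 4·6 + 3·x = 24 + 3x.
Every vertex has degree 5, so 5V = 2E.
Euler: V − E + F = 2 ⇒ (2E)/5 − E + (6 + x) = 2.
Multiply by 10: 2·(2E) − 5·(2E) + 10·(6 + x) = 20, i.e. 60 + 10x − 3·(24 + 3x) = 20.
Collecting terms: x − 12 = 20, so x = 32.
Then 2E = 24 + 3·32 = 120, so E = 60, V = 2E/5 = 24, F = 6 + 32 = 38.

24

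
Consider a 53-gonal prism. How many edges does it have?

159

A prism on an n-gon has two n-gon bases and n rectangular sides: V = 2·53 = 106, E = 3·53 = 159, F = 53 + 2 = 55.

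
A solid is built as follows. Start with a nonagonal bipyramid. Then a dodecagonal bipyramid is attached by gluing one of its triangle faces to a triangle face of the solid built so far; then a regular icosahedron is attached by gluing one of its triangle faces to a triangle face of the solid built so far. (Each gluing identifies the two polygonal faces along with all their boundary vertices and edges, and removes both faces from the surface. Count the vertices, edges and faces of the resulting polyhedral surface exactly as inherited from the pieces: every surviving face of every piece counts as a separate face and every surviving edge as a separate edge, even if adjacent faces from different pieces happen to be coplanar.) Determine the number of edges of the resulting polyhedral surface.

87

A nonagonal bipyramid: V=11, E=27, F=18.
Attach a dodecagonal bipyramid (V=14, E=36, F=24) along a 3-gon: merge 3 vertices and 3 edges, delete both glued faces → V=22, E=60, F=40.
Attach a regular icosahedron (V=12, E=30, F=20) along a 3-gon: merge 3 vertices and 3 edges, delete both glued faces → V=31, E=87, F=58.
Check: V − E + F = 31 − 87 + 58 = 2.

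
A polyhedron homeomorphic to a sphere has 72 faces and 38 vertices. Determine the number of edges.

Here V − E + F = 2.
E = V + F − (2) = 38 + 72 − (2) = 108.

108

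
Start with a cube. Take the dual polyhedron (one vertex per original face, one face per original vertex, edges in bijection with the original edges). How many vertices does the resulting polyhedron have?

The base solid has V = 8, E = 12, F = 6.
The dual swaps V and F and preserves E: V′ = F = 6, E′ = E = 12, F′ = V = 8.

6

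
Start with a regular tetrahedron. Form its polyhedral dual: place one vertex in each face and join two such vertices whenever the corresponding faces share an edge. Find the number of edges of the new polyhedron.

6

The base solid has V = 4, E = 6, F = 4.
The dual swaps V and F and preserves E: V′ = F = 4, E′ = E = 6, F′ = V = 4.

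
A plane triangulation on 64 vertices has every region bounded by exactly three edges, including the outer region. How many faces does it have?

In a plane triangulation 3F = 2E and V − E + F = 2, so F = 2V − 4 = 2·64 − 4 = 124.

124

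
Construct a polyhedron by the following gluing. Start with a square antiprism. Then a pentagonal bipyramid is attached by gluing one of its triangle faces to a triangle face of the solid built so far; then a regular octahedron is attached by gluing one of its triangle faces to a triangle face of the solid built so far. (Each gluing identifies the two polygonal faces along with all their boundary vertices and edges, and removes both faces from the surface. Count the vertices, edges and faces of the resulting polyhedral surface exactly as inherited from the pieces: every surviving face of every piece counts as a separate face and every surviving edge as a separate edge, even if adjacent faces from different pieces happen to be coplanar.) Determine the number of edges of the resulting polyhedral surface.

37

A square antiprism: V=8, E=16, F=10.
Attach a pentagonal bipyramid (V=7, E=15, F=10) along a 3-gon: merge 3 vertices and 3 edges, delete both glued faces → V=12, E=28, F=18.
Attach a regular octahedron (V=6, E=12, F=8) along a 3-gon: merge 3 vertices and 3 edges, delete both glued faces → V=15, E=37, F=24.
Check: V − E + F = 15 − 37 + 24 = 2.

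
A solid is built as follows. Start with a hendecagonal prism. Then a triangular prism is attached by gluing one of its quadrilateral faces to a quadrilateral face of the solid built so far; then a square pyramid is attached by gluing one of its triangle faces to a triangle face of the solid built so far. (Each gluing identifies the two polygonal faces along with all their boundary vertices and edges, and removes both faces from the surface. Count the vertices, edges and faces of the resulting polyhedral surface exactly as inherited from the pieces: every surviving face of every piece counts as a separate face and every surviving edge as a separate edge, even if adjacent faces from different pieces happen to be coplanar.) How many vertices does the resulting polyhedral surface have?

26

A hendecagonal prism: V=22, E=33, F=13.
Attach a triangular prism (V=6, E=9, F=5) along a 4-gon: merge 4 vertices and 4 edges, delete both glued faces → V=24, E=38, F=16.
Attach a square pyramid (V=5, E=8, F=5) along a 3-gon: merge 3 vertices and 3 edges, delete both glued faces → V=26, E=43, F=19.
Check: V − E + F = 26 − 43 + 19 = 2.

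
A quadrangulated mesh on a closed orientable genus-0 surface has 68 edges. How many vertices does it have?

χ = 2 − 2·0 = 2, and every face is a square so 4F = 2E.
F = 2E/4 = 34. Then V = 2 + E − F = 2 + 68 − 34 = 36.

36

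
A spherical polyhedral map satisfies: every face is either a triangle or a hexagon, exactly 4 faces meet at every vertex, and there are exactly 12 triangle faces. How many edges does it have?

Let x be the number of hexagons; then F = 12 + x.
Edge–face incidences: 2E = 3·12 + 6·x = 36 + 6x.
Every vertex has degree 4, so 4V = 2E.
Euler: V − E + F = 2 ⇒ (2E)/4 − E + (12 + x) = 2.
Multiply by 8: 2·(2E) − 4·(2E) + 8·(12 + x) = 16, i.e. 96 + 8x − 2·(36 + 6x) = 16.
Collecting terms: −4x + 24 = 16, so −4x = −8, so x = 2.
Then 2E = 36 + 6·2 = 48, so E = 24, V = 2E/4 = 12, F = 12 + 2 = 14.

24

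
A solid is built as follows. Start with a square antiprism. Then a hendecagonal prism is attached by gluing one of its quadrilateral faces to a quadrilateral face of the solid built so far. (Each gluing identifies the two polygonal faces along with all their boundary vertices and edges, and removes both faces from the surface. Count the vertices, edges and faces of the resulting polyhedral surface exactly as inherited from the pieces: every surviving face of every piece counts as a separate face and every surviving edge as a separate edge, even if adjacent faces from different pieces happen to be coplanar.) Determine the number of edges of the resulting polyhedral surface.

45

A square antiprism: V=8, E=16, F=10.
Attach a hendecagonal prism (V=22, E=33, F=13) along a 4-gon: merge 4 vertices and 4 edges, delete both glued faces → V=26, E=45, F=21.
Check: V − E + F = 26 − 45 + 21 = 2.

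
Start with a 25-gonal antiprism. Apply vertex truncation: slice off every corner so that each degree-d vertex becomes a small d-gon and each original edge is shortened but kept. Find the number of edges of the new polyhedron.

300

The base solid has V = 50, E = 100, F = 52.
Truncation replaces each original edge-end by a new vertex, so V′ = 2E = 200.
Each original edge survives, and each old vertex of degree d contributes d new edges; summing degrees gives Σd = 2E, so E′ = E + 2E = 3E = 300.
Each original face survives and each original vertex becomes one new face: F′ = F + V = 102.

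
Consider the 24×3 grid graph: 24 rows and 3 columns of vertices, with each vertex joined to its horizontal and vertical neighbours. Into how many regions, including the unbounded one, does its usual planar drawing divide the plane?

The grid has V = 24·3 = 72 vertices and E = 24·2 + 3·23 = 117 edges.
F = 2 − V + E = 2 − 72 + 117 = 47.

47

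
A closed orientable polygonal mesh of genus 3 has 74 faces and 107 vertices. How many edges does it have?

For a closed orientable surface of genus 3, χ = 2 − 2·3 = -4.
E = V + F − (-4) = 107 + 74 − (-4) = 185.

185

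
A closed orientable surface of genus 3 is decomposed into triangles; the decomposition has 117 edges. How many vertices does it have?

35

χ = 2 − 2·3 = -4, and every face is a triangle so 3F = 2E.
F = 2E/3 = 78. Then V = -4 + E − F = -4 + 117 − 78 = 35.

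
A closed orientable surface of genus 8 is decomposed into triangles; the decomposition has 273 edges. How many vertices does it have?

77

χ = 2 − 2·8 = -14, and every face is a triangle so 3F = 2E.
F = 2E/3 = 182. Then V = -14 + E − F = -14 + 273 − 182 = 77.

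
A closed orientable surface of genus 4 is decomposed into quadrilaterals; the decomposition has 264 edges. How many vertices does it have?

126

χ = 2 − 2·4 = -6, and every face is a square so 4F = 2E.
F = 2E/4 = 132. Then V = -6 + E − F = -6 + 264 − 132 = 126.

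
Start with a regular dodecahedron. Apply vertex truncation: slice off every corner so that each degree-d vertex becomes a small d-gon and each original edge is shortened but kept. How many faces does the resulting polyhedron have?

32

The base solid has V = 20, E = 30, F = 12.
Truncation replaces each original edge-end by a new vertex, so V′ = 2E = 60.
Each original edge survives, and each old vertex of degree d contributes d new edges; summing degrees gives Σd = 2E, so E′ = E + 2E = 3E = 90.
Each original face survives and each original vertex becomes one new face: F′ = F + V = 32.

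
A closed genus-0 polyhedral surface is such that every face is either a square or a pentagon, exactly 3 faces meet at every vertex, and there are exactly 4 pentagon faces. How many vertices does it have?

12

Let x be the number of squares; then F = 4 + x.
Edge–face incidences: 2E = 5·4 + 4·x = 20 + 4x.
Every vertex has degree 3, so 3V = 2E.
Euler: V − E + F = 2 ⇒ (2E)/3 − E + (4 + x) = 2.
Multiply by 6: 2·(2E) − 3·(2E) + 6·(4 + x) = 12, i.e. 24 + 6x − (20 + 4x) = 12.
Collecting terms: 2x + 4 = 12, so 2x = 8, so x = 4.
Then 2E = 20 + 4·4 = 36, so E = 18, V = 2E/3 = 12, F = 4 + 4 = 8.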